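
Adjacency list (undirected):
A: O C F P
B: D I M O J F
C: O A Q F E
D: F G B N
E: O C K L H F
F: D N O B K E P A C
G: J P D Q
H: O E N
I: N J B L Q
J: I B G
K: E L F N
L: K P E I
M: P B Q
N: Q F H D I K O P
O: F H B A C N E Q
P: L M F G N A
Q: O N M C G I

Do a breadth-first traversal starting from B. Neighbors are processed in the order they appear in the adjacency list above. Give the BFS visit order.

Visit B; enqueue D, I, M, O, J, F → queue [D, I, M, O, J, F]
Visit D; enqueue G, N → queue [I, M, O, J, F, G, N]
Visit I; enqueue L, Q → queue [M, O, J, F, G, N, L, Q]
Visit M; enqueue P → queue [O, J, F, G, N, L, Q, P]
Visit O; enqueue H, A, C, E → queue [J, F, G, N, L, Q, P, H, A, C, E]
Visit J → queue [F, G, N, L, Q, P, H, A, C, E]
Visit F; enqueue K → queue [G, N, L, Q, P, H, A, C, E, K]
Visit G → queue [N, L, Q, P, H, A, C, E, K]
Visit N → queue [L, Q, P, H, A, C, E, K]
Visit L → queue [Q, P, H, A, C, E, K]
Visit Q → queue [P, H, A, C, E, K]
Visit P → queue [H, A, C, E, K]
Visit H → queue [A, C, E, K]
Visit A → queue [C, E, K]
Visit C → queue [E, K]
Visit E → queue [K]
Visit K → queue []

B D I M O J F G N L Q P H A C E K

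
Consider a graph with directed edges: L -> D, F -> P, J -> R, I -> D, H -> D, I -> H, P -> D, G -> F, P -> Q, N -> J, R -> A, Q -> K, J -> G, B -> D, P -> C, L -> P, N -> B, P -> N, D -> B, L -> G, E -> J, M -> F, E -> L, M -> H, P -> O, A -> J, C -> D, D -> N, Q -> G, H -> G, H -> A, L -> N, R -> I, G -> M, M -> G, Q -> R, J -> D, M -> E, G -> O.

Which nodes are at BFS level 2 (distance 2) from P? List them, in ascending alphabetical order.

B, G, J, K, R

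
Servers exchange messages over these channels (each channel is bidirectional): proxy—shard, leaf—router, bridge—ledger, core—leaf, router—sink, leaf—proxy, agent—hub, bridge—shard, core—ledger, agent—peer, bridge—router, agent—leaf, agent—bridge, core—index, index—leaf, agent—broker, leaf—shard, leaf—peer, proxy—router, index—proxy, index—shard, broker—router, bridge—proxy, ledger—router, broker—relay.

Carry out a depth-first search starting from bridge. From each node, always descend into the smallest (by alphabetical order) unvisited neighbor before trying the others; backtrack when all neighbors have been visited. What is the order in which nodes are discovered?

bridge, agent, broker, relay, router, leaf, core, index, proxy, shard, ledger, peer, sink, hub

Visit bridge
bridge → agent
agent → broker
broker → relay
broker → router
router → leaf
leaf → core
core → index
index → proxy
proxy → shard
core → ledger
leaf → peer
router → sink
agent → hub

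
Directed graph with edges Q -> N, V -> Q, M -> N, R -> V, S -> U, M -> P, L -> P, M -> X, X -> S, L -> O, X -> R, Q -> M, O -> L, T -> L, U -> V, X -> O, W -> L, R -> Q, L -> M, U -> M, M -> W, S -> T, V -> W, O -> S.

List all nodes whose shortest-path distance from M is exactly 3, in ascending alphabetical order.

Level 0: M
Level 1: N, P, W, X
Level 2: L, O, R, S
Level 3: Q, T, U, V

Q, T, U, V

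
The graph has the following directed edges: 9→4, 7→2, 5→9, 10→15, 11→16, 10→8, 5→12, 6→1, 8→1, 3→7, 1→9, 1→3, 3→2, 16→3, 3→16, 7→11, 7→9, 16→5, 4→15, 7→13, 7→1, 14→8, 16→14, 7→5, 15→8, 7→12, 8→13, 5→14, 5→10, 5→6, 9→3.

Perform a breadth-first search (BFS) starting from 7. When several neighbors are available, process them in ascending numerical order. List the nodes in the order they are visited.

Visit 7; enqueue 1, 2, 5, 9, 11, 12, 13 → queue [1, 2, 5, 9, 11, 12, 13]
Visit 1; enqueue 3 → queue [2, 5, 9, 11, 12, 13, 3]
Visit 2 → queue [5, 9, 11, 12, 13, 3]
Visit 5; enqueue 6, 10, 14 → queue [9, 11, 12, 13, 3, 6, 10, 14]
Visit 9; enqueue 4 → queue [11, 12, 13, 3, 6, 10, 14, 4]
Visit 11; enqueue 16 → queue [12, 13, 3, 6, 10, 14, 4, 16]
Visit 12 → queue [13, 3, 6, 10, 14, 4, 16]
Visit 13 → queue [3, 6, 10, 14, 4, 16]
Visit 3 → queue [6, 10, 14, 4, 16]
Visit 6 → queue [10, 14, 4, 16]
Visit 10; enqueue 8, 15 → queue [14, 4, 16, 8, 15]
Visit 14 → queue [4, 16, 8, 15]
Visit 4 → queue [16, 8, 15]
Visit 16 → queue [8, 15]
Visit 8 → queue [15]
Visit 15 → queue []

7 -> 1 -> 2 -> 5 -> 9 -> 11 -> 12 -> 13 -> 3 -> 6 -> 10 -> 14 -> 4 -> 16 -> 8 -> 15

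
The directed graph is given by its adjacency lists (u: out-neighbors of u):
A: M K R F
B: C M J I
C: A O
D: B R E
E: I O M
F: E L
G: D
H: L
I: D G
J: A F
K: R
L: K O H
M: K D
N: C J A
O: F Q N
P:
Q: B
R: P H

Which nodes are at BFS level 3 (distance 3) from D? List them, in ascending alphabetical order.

A, F, G, K, L, N, Q

Level 0: D
Level 1: B, E, R
Level 2: C, H, I, J, M, O, P
Level 3: A, F, G, K, L, N, Q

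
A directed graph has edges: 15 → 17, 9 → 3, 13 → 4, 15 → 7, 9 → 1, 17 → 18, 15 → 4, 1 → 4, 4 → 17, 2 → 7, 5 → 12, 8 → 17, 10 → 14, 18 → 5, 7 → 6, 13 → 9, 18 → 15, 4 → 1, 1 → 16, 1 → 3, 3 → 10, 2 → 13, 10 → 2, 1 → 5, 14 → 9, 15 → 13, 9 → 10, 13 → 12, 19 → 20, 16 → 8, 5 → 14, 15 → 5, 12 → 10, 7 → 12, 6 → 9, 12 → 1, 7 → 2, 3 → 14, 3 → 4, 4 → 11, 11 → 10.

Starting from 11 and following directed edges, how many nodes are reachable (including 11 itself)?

BFS from 11 visits: 11, 10, 2, 14, 7, 13, 9, 6, 12, 4, 1, 3, 17, 5, 16, 18, 8, 15
Reachable nodes: 18 of 20 total.

18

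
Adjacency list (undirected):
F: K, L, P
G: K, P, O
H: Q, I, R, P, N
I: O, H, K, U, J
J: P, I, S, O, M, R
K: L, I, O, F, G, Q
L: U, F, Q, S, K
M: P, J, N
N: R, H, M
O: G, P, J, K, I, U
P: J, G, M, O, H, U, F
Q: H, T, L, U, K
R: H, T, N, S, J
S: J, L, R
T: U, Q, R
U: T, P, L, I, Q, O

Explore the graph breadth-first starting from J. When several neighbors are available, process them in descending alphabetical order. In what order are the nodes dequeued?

J -> S -> R -> P -> O -> M -> I -> L -> T -> N -> H -> U -> G -> F -> K -> Q

Visit J; enqueue S, R, P, O, M, I → queue [S, R, P, O, M, I]
Visit S; enqueue L → queue [R, P, O, M, I, L]
Visit R; enqueue T, N, H → queue [P, O, M, I, L, T, N, H]
Visit P; enqueue U, G, F → queue [O, M, I, L, T, N, H, U, G, F]
Visit O; enqueue K → queue [M, I, L, T, N, H, U, G, F, K]
Visit M → queue [I, L, T, N, H, U, G, F, K]
Visit I → queue [L, T, N, H, U, G, F, K]
Visit L; enqueue Q → queue [T, N, H, U, G, F, K, Q]
Visit T → queue [N, H, U, G, F, K, Q]
Visit N → queue [H, U, G, F, K, Q]
Visit H → queue [U, G, F, K, Q]
Visit U → queue [G, F, K, Q]
Visit G → queue [F, K, Q]
Visit F → queue [K, Q]
Visit K → queue [Q]
Visit Q → queue []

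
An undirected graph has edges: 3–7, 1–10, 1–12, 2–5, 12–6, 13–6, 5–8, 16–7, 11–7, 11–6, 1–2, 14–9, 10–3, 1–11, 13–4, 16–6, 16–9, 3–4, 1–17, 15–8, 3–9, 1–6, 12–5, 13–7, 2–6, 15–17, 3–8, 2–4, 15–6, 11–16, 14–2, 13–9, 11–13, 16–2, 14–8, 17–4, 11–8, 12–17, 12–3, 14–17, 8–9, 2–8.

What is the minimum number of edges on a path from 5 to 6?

2

Level 0: 5
Level 1: 2, 8, 12
Level 2: 1, 3, 4, 6, 9, 11, 14, 15, 16, 17
Level 3: 7, 10, 13
6 first appears at level 2.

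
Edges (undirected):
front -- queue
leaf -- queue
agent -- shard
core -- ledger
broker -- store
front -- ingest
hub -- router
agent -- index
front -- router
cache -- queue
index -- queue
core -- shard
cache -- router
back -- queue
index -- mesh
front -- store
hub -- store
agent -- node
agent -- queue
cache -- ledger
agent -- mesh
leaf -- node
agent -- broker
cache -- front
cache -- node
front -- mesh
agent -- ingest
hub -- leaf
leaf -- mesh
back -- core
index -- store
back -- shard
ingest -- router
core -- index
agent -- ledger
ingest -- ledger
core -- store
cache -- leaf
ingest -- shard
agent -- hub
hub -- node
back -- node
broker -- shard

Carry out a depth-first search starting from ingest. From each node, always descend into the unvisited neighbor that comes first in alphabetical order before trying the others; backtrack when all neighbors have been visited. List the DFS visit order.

Visit ingest
ingest → agent
agent → broker
broker → shard
shard → back
back → core
core → index
index → mesh
mesh → front
front → cache
cache → leaf
leaf → hub
hub → node
hub → router
hub → store
leaf → queue
cache → ledger

ingest → agent → broker → shard → back → core → index → mesh → front → cache → leaf → hub → node → router → store → queue → ledger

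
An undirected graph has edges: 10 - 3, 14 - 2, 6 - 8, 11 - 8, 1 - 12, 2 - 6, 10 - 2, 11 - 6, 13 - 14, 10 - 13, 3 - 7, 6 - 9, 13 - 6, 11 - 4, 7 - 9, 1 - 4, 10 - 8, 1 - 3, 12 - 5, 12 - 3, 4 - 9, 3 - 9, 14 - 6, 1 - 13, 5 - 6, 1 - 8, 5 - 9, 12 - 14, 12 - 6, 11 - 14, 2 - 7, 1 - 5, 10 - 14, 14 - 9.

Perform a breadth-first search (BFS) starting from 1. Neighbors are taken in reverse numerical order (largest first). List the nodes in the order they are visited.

Visit 1; enqueue 13, 12, 8, 5, 4, 3 → queue [13, 12, 8, 5, 4, 3]
Visit 13; enqueue 14, 10, 6 → queue [12, 8, 5, 4, 3, 14, 10, 6]
Visit 12 → queue [8, 5, 4, 3, 14, 10, 6]
Visit 8; enqueue 11 → queue [5, 4, 3, 14, 10, 6, 11]
Visit 5; enqueue 9 → queue [4, 3, 14, 10, 6, 11, 9]
Visit 4 → queue [3, 14, 10, 6, 11, 9]
Visit 3; enqueue 7 → queue [14, 10, 6, 11, 9, 7]
Visit 14; enqueue 2 → queue [10, 6, 11, 9, 7, 2]
Visit 10 → queue [6, 11, 9, 7, 2]
Visit 6 → queue [11, 9, 7, 2]
Visit 11 → queue [9, 7, 2]
Visit 9 → queue [7, 2]
Visit 7 → queue [2]
Visit 2 → queue []

1 13 12 8 5 4 3 14 10 6 11 9 7 2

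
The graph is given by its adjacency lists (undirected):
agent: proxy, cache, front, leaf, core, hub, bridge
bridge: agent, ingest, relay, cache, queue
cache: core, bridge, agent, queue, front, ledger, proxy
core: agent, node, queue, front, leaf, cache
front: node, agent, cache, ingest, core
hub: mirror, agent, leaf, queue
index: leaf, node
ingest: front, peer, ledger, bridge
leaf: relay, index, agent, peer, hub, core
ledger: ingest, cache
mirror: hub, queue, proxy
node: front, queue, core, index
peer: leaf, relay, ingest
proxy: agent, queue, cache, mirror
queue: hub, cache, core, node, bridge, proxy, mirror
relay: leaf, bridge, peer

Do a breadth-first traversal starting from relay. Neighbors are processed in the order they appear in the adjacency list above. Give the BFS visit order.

relay leaf bridge peer index agent hub core ingest cache queue node proxy front mirror ledger

Visit relay; enqueue leaf, bridge, peer → queue [leaf, bridge, peer]
Visit leaf; enqueue index, agent, hub, core → queue [bridge, peer, index, agent, hub, core]
Visit bridge; enqueue ingest, cache, queue → queue [peer, index, agent, hub, core, ingest, cache, queue]
Visit peer → queue [index, agent, hub, core, ingest, cache, queue]
Visit index; enqueue node → queue [agent, hub, core, ingest, cache, queue, node]
Visit agent; enqueue proxy, front → queue [hub, core, ingest, cache, queue, node, proxy, front]
Visit hub; enqueue mirror → queue [core, ingest, cache, queue, node, proxy, front, mirror]
Visit core → queue [ingest, cache, queue, node, proxy, front, mirror]
Visit ingest; enqueue ledger → queue [cache, queue, node, proxy, front, mirror, ledger]
Visit cache → queue [queue, node, proxy, front, mirror, ledger]
Visit queue → queue [node, proxy, front, mirror, ledger]
Visit node → queue [proxy, front, mirror, ledger]
Visit proxy → queue [front, mirror, ledger]
Visit front → queue [mirror, ledger]
Visit mirror → queue [ledger]
Visit ledger → queue []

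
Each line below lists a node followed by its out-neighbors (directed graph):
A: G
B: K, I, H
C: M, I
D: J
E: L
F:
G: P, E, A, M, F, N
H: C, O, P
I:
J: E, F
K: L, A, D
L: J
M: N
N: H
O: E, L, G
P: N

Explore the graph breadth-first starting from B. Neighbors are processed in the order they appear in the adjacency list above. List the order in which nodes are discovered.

B, K, I, H, L, A, D, C, O, P, J, G, M, E, N, F

Visit B; enqueue K, I, H → queue [K, I, H]
Visit K; enqueue L, A, D → queue [I, H, L, A, D]
Visit I → queue [H, L, A, D]
Visit H; enqueue C, O, P → queue [L, A, D, C, O, P]
Visit L; enqueue J → queue [A, D, C, O, P, J]
Visit A; enqueue G → queue [D, C, O, P, J, G]
Visit D → queue [C, O, P, J, G]
Visit C; enqueue M → queue [O, P, J, G, M]
Visit O; enqueue E → queue [P, J, G, M, E]
Visit P; enqueue N → queue [J, G, M, E, N]
Visit J; enqueue F → queue [G, M, E, N, F]
Visit G → queue [M, E, N, F]
Visit M → queue [E, N, F]
Visit E → queue [N, F]
Visit N → queue [F]
Visit F → queue []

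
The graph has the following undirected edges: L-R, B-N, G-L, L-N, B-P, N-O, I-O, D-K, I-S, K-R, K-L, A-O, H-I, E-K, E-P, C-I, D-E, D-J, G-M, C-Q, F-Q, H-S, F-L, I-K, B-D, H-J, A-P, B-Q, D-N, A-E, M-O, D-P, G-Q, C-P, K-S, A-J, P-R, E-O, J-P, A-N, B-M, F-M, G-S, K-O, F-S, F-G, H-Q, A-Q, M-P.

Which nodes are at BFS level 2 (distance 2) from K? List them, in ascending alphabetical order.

A, B, C, F, G, H, J, M, N, P

Level 0: K
Level 1: D, E, I, L, O, R, S
Level 2: A, B, C, F, G, H, J, M, N, P
Level 3: Q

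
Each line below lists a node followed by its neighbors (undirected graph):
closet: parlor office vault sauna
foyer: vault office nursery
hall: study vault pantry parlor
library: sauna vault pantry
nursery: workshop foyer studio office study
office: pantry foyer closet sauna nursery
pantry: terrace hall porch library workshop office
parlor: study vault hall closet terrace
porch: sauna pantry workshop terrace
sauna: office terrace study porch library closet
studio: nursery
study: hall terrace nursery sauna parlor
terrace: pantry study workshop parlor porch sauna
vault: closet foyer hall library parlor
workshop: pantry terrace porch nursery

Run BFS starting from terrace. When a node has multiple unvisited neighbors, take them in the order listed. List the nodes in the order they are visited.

terrace, pantry, study, workshop, parlor, porch, sauna, hall, library, office, nursery, vault, closet, foyer, studio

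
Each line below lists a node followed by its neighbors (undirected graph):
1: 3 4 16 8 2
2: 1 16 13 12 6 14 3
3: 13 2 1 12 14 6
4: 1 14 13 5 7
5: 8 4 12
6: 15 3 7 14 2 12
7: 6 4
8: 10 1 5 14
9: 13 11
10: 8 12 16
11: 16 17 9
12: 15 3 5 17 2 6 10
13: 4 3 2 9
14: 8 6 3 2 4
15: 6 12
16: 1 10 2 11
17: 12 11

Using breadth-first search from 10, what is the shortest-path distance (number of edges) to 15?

2

Level 0: 10
Level 1: 8, 12, 16
Level 2: 1, 2, 3, 5, 6, 11, 14, 15, 17
Level 3: 4, 7, 9, 13
15 first appears at level 2.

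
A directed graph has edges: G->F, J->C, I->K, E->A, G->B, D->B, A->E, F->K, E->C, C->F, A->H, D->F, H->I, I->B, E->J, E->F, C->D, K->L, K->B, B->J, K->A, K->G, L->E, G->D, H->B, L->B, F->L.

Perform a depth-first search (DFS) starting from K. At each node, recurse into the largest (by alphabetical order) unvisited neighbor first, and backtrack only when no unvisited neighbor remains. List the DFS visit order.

Visit K
K → L
L → E
E → J
J → C
C → F
C → D
D → B
E → A
A → H
H → I
K → G

K L E J C F D B A H I G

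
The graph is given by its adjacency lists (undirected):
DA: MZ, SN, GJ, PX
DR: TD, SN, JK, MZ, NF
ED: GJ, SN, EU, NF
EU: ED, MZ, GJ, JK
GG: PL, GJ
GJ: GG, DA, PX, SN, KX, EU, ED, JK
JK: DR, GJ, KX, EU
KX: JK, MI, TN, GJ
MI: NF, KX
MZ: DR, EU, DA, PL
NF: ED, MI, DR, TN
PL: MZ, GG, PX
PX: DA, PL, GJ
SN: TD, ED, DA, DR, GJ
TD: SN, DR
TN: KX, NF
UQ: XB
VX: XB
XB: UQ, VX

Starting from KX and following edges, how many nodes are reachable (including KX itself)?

BFS from KX visits: KX, JK, MI, TN, GJ, DR, EU, NF, GG, DA, PX, SN, ED, TD, MZ, PL
Reachable nodes: 16 of 19 total.

16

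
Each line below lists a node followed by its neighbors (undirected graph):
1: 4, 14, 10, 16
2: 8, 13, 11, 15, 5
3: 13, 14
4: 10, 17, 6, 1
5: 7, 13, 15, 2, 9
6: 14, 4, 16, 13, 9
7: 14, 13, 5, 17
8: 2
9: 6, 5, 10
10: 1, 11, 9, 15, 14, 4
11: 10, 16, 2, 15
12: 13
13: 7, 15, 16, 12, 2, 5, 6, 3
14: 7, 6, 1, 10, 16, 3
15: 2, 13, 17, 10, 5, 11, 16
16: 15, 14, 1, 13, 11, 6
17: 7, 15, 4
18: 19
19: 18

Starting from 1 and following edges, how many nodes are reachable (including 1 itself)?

BFS from 1 visits: 1, 16, 14, 10, 4, 15, 13, 11, 6, 7, 3, 9, 17, 5, 2, 12, 8
Reachable nodes: 17 of 19 total.

17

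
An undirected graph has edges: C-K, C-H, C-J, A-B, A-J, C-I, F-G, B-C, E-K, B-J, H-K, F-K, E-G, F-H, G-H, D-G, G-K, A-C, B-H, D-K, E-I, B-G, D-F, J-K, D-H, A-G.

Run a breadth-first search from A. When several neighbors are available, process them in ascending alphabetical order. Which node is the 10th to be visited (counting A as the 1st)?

Visit A; enqueue B, C, G, J → queue [B, C, G, J]
Visit B; enqueue H → queue [C, G, J, H]
Visit C; enqueue I, K → queue [G, J, H, I, K]
Visit G; enqueue D, E, F → queue [J, H, I, K, D, E, F]
Visit J → queue [H, I, K, D, E, F]
Visit H → queue [I, K, D, E, F]
Visit I → queue [K, D, E, F]
Visit K → queue [D, E, F]
Visit D → queue [E, F]
Visit E → queue [F]
Visit F → queue []

Visit order: A, B, C, G, J, H, I, K, D, E, F

E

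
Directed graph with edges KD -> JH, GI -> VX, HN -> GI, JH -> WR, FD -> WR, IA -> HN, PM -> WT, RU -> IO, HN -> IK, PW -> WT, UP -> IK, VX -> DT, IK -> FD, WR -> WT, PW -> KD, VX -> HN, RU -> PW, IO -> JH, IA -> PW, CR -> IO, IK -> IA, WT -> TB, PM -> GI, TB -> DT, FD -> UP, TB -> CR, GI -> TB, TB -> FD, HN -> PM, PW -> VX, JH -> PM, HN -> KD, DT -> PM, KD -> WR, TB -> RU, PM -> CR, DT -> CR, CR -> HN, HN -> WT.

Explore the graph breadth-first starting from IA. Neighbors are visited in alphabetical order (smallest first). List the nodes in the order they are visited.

Visit IA; enqueue HN, PW → queue [HN, PW]
Visit HN; enqueue GI, IK, KD, PM, WT → queue [PW, GI, IK, KD, PM, WT]
Visit PW; enqueue VX → queue [GI, IK, KD, PM, WT, VX]
Visit GI; enqueue TB → queue [IK, KD, PM, WT, VX, TB]
Visit IK; enqueue FD → queue [KD, PM, WT, VX, TB, FD]
Visit KD; enqueue JH, WR → queue [PM, WT, VX, TB, FD, JH, WR]
Visit PM; enqueue CR → queue [WT, VX, TB, FD, JH, WR, CR]
Visit WT → queue [VX, TB, FD, JH, WR, CR]
Visit VX; enqueue DT → queue [TB, FD, JH, WR, CR, DT]
Visit TB; enqueue RU → queue [FD, JH, WR, CR, DT, RU]
Visit FD; enqueue UP → queue [JH, WR, CR, DT, RU, UP]
Visit JH → queue [WR, CR, DT, RU, UP]
Visit WR → queue [CR, DT, RU, UP]
Visit CR; enqueue IO → queue [DT, RU, UP, IO]
Visit DT → queue [RU, UP, IO]
Visit RU → queue [UP, IO]
Visit UP → queue [IO]
Visit IO → queue []

IA -> HN -> PW -> GI -> IK -> KD -> PM -> WT -> VX -> TB -> FD -> JH -> WR -> CR -> DT -> RU -> UP -> IO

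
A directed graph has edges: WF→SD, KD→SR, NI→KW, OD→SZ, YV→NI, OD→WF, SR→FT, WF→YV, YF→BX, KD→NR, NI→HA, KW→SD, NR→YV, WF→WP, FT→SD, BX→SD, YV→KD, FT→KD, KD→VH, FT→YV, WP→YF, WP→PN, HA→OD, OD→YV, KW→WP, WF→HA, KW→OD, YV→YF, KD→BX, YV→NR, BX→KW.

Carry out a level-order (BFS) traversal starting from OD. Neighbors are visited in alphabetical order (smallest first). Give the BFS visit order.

OD → SZ → WF → YV → HA → SD → WP → KD → NI → NR → YF → PN → BX → SR → VH → KW → FT

Visit OD; enqueue SZ, WF, YV → queue [SZ, WF, YV]
Visit SZ → queue [WF, YV]
Visit WF; enqueue HA, SD, WP → queue [YV, HA, SD, WP]
Visit YV; enqueue KD, NI, NR, YF → queue [HA, SD, WP, KD, NI, NR, YF]
Visit HA → queue [SD, WP, KD, NI, NR, YF]
Visit SD → queue [WP, KD, NI, NR, YF]
Visit WP; enqueue PN → queue [KD, NI, NR, YF, PN]
Visit KD; enqueue BX, SR, VH → queue [NI, NR, YF, PN, BX, SR, VH]
Visit NI; enqueue KW → queue [NR, YF, PN, BX, SR, VH, KW]
Visit NR → queue [YF, PN, BX, SR, VH, KW]
Visit YF → queue [PN, BX, SR, VH, KW]
Visit PN → queue [BX, SR, VH, KW]
Visit BX → queue [SR, VH, KW]
Visit SR; enqueue FT → queue [VH, KW, FT]
Visit VH → queue [KW, FT]
Visit KW → queue [FT]
Visit FT → queue []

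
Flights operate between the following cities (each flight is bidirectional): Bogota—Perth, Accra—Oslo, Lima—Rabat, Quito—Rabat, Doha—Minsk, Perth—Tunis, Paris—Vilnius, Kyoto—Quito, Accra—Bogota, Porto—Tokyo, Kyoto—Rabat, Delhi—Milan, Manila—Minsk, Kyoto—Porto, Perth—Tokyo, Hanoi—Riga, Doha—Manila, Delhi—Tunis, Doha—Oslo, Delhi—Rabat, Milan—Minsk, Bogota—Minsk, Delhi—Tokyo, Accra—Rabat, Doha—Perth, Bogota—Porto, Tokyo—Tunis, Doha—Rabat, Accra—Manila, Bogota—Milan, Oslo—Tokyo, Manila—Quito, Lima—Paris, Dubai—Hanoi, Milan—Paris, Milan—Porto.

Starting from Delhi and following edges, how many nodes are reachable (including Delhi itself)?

18

BFS from Delhi visits: Delhi, Tunis, Tokyo, Rabat, Milan, Perth, Porto, Oslo, Quito, Lima, Kyoto, Doha, Accra, Paris, Minsk, Bogota, Manila, Vilnius
Reachable nodes: 18 of 21 total.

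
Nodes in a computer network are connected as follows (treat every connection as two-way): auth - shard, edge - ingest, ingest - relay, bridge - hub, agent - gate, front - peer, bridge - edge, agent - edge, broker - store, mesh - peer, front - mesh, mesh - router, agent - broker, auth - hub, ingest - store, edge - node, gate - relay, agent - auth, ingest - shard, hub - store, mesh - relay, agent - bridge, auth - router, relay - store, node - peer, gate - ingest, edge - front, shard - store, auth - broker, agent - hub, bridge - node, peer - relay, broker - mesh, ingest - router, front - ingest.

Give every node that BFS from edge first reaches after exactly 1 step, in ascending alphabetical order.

Level 0: edge
Level 1: agent, bridge, front, ingest, node
Level 2: auth, broker, gate, hub, mesh, peer, relay, router, shard, store

agent, bridge, front, ingest, node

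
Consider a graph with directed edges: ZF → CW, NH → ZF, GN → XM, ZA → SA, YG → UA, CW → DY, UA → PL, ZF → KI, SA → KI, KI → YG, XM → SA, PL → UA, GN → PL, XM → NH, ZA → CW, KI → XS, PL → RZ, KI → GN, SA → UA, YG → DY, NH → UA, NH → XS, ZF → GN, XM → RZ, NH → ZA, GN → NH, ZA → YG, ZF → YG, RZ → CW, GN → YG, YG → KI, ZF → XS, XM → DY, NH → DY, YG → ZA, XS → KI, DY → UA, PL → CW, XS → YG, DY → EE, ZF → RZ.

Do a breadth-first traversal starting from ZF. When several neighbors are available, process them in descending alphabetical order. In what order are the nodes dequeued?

Visit ZF; enqueue YG, XS, RZ, KI, GN, CW → queue [YG, XS, RZ, KI, GN, CW]
Visit YG; enqueue ZA, UA, DY → queue [XS, RZ, KI, GN, CW, ZA, UA, DY]
Visit XS → queue [RZ, KI, GN, CW, ZA, UA, DY]
Visit RZ → queue [KI, GN, CW, ZA, UA, DY]
Visit KI → queue [GN, CW, ZA, UA, DY]
Visit GN; enqueue XM, PL, NH → queue [CW, ZA, UA, DY, XM, PL, NH]
Visit CW → queue [ZA, UA, DY, XM, PL, NH]
Visit ZA; enqueue SA → queue [UA, DY, XM, PL, NH, SA]
Visit UA → queue [DY, XM, PL, NH, SA]
Visit DY; enqueue EE → queue [XM, PL, NH, SA, EE]
Visit XM → queue [PL, NH, SA, EE]
Visit PL → queue [NH, SA, EE]
Visit NH → queue [SA, EE]
Visit SA → queue [EE]
Visit EE → queue []

ZF, YG, XS, RZ, KI, GN, CW, ZA, UA, DY, XM, PL, NH, SA, EE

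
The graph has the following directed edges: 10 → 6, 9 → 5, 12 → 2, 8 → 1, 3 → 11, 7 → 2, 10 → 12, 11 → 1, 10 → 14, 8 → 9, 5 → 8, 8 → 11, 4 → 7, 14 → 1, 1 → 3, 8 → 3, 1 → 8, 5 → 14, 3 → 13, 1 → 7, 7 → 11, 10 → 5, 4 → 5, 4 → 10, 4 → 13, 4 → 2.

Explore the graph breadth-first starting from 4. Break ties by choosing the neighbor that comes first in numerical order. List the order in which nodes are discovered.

4, 2, 5, 7, 10, 13, 8, 14, 11, 6, 12, 1, 3, 9

Visit 4; enqueue 2, 5, 7, 10, 13 → queue [2, 5, 7, 10, 13]
Visit 2 → queue [5, 7, 10, 13]
Visit 5; enqueue 8, 14 → queue [7, 10, 13, 8, 14]
Visit 7; enqueue 11 → queue [10, 13, 8, 14, 11]
Visit 10; enqueue 6, 12 → queue [13, 8, 14, 11, 6, 12]
Visit 13 → queue [8, 14, 11, 6, 12]
Visit 8; enqueue 1, 3, 9 → queue [14, 11, 6, 12, 1, 3, 9]
Visit 14 → queue [11, 6, 12, 1, 3, 9]
Visit 11 → queue [6, 12, 1, 3, 9]
Visit 6 → queue [12, 1, 3, 9]
Visit 12 → queue [1, 3, 9]
Visit 1 → queue [3, 9]
Visit 3 → queue [9]
Visit 9 → queue []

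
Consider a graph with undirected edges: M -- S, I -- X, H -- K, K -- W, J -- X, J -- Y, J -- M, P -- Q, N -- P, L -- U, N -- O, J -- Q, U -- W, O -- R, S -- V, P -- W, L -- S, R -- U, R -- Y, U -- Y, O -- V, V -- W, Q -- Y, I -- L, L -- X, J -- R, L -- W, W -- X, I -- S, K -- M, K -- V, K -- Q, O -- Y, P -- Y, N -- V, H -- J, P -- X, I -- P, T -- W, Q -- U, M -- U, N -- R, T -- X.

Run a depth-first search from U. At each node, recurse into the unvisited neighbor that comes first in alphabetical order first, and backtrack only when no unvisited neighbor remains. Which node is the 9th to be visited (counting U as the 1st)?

H

Visit U
U → L
L → I
I → P
P → N
N → O
O → R
R → J
J → H
H → K
K → M
M → S
S → V
V → W
W → T
T → X
K → Q
Q → Y

Visit order: U, L, I, P, N, O, R, J, H, K, M, S, V, W, T, X, Q, Y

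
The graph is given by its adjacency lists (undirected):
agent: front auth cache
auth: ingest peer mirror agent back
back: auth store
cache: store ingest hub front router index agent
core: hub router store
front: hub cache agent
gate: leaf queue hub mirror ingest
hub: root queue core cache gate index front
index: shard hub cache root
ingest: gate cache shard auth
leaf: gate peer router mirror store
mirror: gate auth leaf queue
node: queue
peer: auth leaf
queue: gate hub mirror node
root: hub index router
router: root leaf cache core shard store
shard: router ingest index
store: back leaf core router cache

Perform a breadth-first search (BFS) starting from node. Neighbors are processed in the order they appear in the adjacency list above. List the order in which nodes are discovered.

Visit node; enqueue queue → queue [queue]
Visit queue; enqueue gate, hub, mirror → queue [gate, hub, mirror]
Visit gate; enqueue leaf, ingest → queue [hub, mirror, leaf, ingest]
Visit hub; enqueue root, core, cache, index, front → queue [mirror, leaf, ingest, root, core, cache, index, front]
Visit mirror; enqueue auth → queue [leaf, ingest, root, core, cache, index, front, auth]
Visit leaf; enqueue peer, router, store → queue [ingest, root, core, cache, index, front, auth, peer, router, store]
Visit ingest; enqueue shard → queue [root, core, cache, index, front, auth, peer, router, store, shard]
Visit root → queue [core, cache, index, front, auth, peer, router, store, shard]
Visit core → queue [cache, index, front, auth, peer, router, store, shard]
Visit cache; enqueue agent → queue [index, front, auth, peer, router, store, shard, agent]
Visit index → queue [front, auth, peer, router, store, shard, agent]
Visit front → queue [auth, peer, router, store, shard, agent]
Visit auth; enqueue back → queue [peer, router, store, shard, agent, back]
Visit peer → queue [router, store, shard, agent, back]
Visit router → queue [store, shard, agent, back]
Visit store → queue [shard, agent, back]
Visit shard → queue [agent, back]
Visit agent → queue [back]
Visit back → queue []

node -> queue -> gate -> hub -> mirror -> leaf -> ingest -> root -> core -> cache -> index -> front -> auth -> peer -> router -> store -> shard -> agent -> back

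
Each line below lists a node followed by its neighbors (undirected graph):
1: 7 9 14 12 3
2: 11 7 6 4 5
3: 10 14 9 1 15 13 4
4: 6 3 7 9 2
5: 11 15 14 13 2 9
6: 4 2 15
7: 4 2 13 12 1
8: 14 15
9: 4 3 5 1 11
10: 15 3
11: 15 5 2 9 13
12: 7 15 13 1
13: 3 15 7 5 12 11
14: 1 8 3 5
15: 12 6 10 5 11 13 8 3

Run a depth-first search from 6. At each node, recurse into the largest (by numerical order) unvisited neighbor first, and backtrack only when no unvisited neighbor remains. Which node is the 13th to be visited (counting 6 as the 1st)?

10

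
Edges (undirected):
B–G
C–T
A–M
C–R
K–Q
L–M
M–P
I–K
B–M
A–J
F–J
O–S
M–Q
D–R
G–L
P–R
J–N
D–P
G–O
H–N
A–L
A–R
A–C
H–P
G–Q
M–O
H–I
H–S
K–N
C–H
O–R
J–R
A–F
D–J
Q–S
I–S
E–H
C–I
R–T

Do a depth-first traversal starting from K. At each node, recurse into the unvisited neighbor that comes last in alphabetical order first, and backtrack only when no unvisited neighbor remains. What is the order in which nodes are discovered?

Visit K
K → Q
Q → S
S → O
O → R
R → T
T → C
C → I
I → H
H → P
P → M
M → L
L → G
G → B
L → A
A → J
J → N
J → F
J → D
H → E

K, Q, S, O, R, T, C, I, H, P, M, L, G, B, A, J, N, F, D, E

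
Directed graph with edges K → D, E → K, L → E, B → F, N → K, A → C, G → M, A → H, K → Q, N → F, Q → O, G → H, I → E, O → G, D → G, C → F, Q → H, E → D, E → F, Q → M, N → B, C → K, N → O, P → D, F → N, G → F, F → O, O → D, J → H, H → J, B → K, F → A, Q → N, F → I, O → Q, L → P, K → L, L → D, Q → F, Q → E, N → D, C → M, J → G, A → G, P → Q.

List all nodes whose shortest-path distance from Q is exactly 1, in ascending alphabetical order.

Level 0: Q
Level 1: E, F, H, M, N, O
Level 2: A, B, D, G, I, J, K
Level 3: C, L
Level 4: P

E, F, H, M, N, O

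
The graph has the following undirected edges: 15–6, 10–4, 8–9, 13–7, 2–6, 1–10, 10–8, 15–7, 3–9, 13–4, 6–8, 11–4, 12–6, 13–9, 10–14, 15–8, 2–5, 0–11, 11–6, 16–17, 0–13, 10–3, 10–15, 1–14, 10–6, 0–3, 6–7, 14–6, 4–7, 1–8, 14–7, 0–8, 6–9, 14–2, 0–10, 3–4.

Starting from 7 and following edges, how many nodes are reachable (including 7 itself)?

16

BFS from 7 visits: 7, 4, 6, 13, 14, 15, 3, 10, 11, 2, 8, 9, 12, 0, 1, 5
Reachable nodes: 16 of 18 total.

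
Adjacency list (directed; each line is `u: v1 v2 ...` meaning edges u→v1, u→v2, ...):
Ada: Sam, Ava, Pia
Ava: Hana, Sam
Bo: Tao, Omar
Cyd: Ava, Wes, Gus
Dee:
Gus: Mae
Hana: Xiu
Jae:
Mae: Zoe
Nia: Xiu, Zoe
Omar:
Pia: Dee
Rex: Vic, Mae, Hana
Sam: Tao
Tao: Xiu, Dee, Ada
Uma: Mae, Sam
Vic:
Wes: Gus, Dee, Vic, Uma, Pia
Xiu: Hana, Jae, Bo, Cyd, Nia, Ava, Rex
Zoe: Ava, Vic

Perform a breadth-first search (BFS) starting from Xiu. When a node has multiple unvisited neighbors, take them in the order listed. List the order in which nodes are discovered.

Visit Xiu; enqueue Hana, Jae, Bo, Cyd, Nia, Ava, Rex → queue [Hana, Jae, Bo, Cyd, Nia, Ava, Rex]
Visit Hana → queue [Jae, Bo, Cyd, Nia, Ava, Rex]
Visit Jae → queue [Bo, Cyd, Nia, Ava, Rex]
Visit Bo; enqueue Tao, Omar → queue [Cyd, Nia, Ava, Rex, Tao, Omar]
Visit Cyd; enqueue Wes, Gus → queue [Nia, Ava, Rex, Tao, Omar, Wes, Gus]
Visit Nia; enqueue Zoe → queue [Ava, Rex, Tao, Omar, Wes, Gus, Zoe]
Visit Ava; enqueue Sam → queue [Rex, Tao, Omar, Wes, Gus, Zoe, Sam]
Visit Rex; enqueue Vic, Mae → queue [Tao, Omar, Wes, Gus, Zoe, Sam, Vic, Mae]
Visit Tao; enqueue Dee, Ada → queue [Omar, Wes, Gus, Zoe, Sam, Vic, Mae, Dee, Ada]
Visit Omar → queue [Wes, Gus, Zoe, Sam, Vic, Mae, Dee, Ada]
Visit Wes; enqueue Uma, Pia → queue [Gus, Zoe, Sam, Vic, Mae, Dee, Ada, Uma, Pia]
Visit Gus → queue [Zoe, Sam, Vic, Mae, Dee, Ada, Uma, Pia]
Visit Zoe → queue [Sam, Vic, Mae, Dee, Ada, Uma, Pia]
Visit Sam → queue [Vic, Mae, Dee, Ada, Uma, Pia]
Visit Vic → queue [Mae, Dee, Ada, Uma, Pia]
Visit Mae → queue [Dee, Ada, Uma, Pia]
Visit Dee → queue [Ada, Uma, Pia]
Visit Ada → queue [Uma, Pia]
Visit Uma → queue [Pia]
Visit Pia → queue []

Xiu -> Hana -> Jae -> Bo -> Cyd -> Nia -> Ava -> Rex -> Tao -> Omar -> Wes -> Gus -> Zoe -> Sam -> Vic -> Mae -> Dee -> Ada -> Uma -> Pia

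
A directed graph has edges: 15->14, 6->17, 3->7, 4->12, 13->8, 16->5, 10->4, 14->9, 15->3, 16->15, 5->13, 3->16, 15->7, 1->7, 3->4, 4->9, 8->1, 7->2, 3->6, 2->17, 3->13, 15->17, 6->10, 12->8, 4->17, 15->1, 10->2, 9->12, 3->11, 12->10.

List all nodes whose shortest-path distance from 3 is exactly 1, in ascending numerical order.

4, 6, 7, 11, 13, 16

Level 0: 3
Level 1: 4, 6, 7, 11, 13, 16
Level 2: 2, 5, 8, 9, 10, 12, 15, 17
Level 3: 1, 14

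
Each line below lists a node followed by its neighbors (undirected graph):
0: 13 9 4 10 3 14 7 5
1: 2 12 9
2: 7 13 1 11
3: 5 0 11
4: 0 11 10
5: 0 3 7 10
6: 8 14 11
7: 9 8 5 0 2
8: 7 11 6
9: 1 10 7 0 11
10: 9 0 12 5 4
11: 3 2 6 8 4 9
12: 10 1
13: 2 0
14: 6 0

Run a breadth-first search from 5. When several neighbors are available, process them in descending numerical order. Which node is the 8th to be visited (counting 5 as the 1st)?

Visit 5; enqueue 10, 7, 3, 0 → queue [10, 7, 3, 0]
Visit 10; enqueue 12, 9, 4 → queue [7, 3, 0, 12, 9, 4]
Visit 7; enqueue 8, 2 → queue [3, 0, 12, 9, 4, 8, 2]
Visit 3; enqueue 11 → queue [0, 12, 9, 4, 8, 2, 11]
Visit 0; enqueue 14, 13 → queue [12, 9, 4, 8, 2, 11, 14, 13]
Visit 12; enqueue 1 → queue [9, 4, 8, 2, 11, 14, 13, 1]
Visit 9 → queue [4, 8, 2, 11, 14, 13, 1]
Visit 4 → queue [8, 2, 11, 14, 13, 1]
Visit 8; enqueue 6 → queue [2, 11, 14, 13, 1, 6]
Visit 2 → queue [11, 14, 13, 1, 6]
Visit 11 → queue [14, 13, 1, 6]
Visit 14 → queue [13, 1, 6]
Visit 13 → queue [1, 6]
Visit 1 → queue [6]
Visit 6 → queue []

Visit order: 5, 10, 7, 3, 0, 12, 9, 4, 8, 2, 11, 14, 13, 1, 6

4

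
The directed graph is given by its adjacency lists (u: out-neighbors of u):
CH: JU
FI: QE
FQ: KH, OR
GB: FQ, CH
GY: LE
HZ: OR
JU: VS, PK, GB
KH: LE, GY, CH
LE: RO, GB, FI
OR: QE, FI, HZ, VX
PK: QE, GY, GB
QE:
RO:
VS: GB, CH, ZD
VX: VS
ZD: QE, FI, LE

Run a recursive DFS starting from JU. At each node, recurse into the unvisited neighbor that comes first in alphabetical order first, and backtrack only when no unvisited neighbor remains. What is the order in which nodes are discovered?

Visit JU
JU → GB
GB → CH
GB → FQ
FQ → KH
KH → GY
GY → LE
LE → FI
FI → QE
LE → RO
FQ → OR
OR → HZ
OR → VX
VX → VS
VS → ZD
JU → PK

JU, GB, CH, FQ, KH, GY, LE, FI, QE, RO, OR, HZ, VX, VS, ZD, PK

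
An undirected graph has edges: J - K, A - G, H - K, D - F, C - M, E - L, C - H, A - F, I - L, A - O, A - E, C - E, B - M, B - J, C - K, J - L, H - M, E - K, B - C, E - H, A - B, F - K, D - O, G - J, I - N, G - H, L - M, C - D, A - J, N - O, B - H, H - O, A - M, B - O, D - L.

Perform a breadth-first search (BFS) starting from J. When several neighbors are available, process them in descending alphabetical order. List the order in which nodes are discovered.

Visit J; enqueue L, K, G, B, A → queue [L, K, G, B, A]
Visit L; enqueue M, I, E, D → queue [K, G, B, A, M, I, E, D]
Visit K; enqueue H, F, C → queue [G, B, A, M, I, E, D, H, F, C]
Visit G → queue [B, A, M, I, E, D, H, F, C]
Visit B; enqueue O → queue [A, M, I, E, D, H, F, C, O]
Visit A → queue [M, I, E, D, H, F, C, O]
Visit M → queue [I, E, D, H, F, C, O]
Visit I; enqueue N → queue [E, D, H, F, C, O, N]
Visit E → queue [D, H, F, C, O, N]
Visit D → queue [H, F, C, O, N]
Visit H → queue [F, C, O, N]
Visit F → queue [C, O, N]
Visit C → queue [O, N]
Visit O → queue [N]
Visit N → queue []

J, L, K, G, B, A, M, I, E, D, H, F, C, O, N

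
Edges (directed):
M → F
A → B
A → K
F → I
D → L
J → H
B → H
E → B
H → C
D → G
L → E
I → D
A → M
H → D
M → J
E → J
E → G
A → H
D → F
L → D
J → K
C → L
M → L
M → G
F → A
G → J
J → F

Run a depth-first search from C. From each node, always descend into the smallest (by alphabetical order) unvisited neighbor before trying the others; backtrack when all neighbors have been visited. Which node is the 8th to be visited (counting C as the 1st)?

Visit C
C → L
L → D
D → F
F → A
A → B
B → H
A → K
A → M
M → G
G → J
F → I
L → E

Visit order: C, L, D, F, A, B, H, K, M, G, J, I, E

K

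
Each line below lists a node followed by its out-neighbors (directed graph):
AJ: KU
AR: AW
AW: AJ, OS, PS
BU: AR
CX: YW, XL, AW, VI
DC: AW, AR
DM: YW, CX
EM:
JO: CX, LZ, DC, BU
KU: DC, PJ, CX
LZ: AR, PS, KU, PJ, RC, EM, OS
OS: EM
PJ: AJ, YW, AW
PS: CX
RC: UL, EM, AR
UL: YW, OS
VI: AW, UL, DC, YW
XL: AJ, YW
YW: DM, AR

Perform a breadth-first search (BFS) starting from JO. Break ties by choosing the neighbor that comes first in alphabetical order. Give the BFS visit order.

Visit JO; enqueue BU, CX, DC, LZ → queue [BU, CX, DC, LZ]
Visit BU; enqueue AR → queue [CX, DC, LZ, AR]
Visit CX; enqueue AW, VI, XL, YW → queue [DC, LZ, AR, AW, VI, XL, YW]
Visit DC → queue [LZ, AR, AW, VI, XL, YW]
Visit LZ; enqueue EM, KU, OS, PJ, PS, RC → queue [AR, AW, VI, XL, YW, EM, KU, OS, PJ, PS, RC]
Visit AR → queue [AW, VI, XL, YW, EM, KU, OS, PJ, PS, RC]
Visit AW; enqueue AJ → queue [VI, XL, YW, EM, KU, OS, PJ, PS, RC, AJ]
Visit VI; enqueue UL → queue [XL, YW, EM, KU, OS, PJ, PS, RC, AJ, UL]
Visit XL → queue [YW, EM, KU, OS, PJ, PS, RC, AJ, UL]
Visit YW; enqueue DM → queue [EM, KU, OS, PJ, PS, RC, AJ, UL, DM]
Visit EM → queue [KU, OS, PJ, PS, RC, AJ, UL, DM]
Visit KU → queue [OS, PJ, PS, RC, AJ, UL, DM]
Visit OS → queue [PJ, PS, RC, AJ, UL, DM]
Visit PJ → queue [PS, RC, AJ, UL, DM]
Visit PS → queue [RC, AJ, UL, DM]
Visit RC → queue [AJ, UL, DM]
Visit AJ → queue [UL, DM]
Visit UL → queue [DM]
Visit DM → queue []

JO → BU → CX → DC → LZ → AR → AW → VI → XL → YW → EM → KU → OS → PJ → PS → RC → AJ → UL → DM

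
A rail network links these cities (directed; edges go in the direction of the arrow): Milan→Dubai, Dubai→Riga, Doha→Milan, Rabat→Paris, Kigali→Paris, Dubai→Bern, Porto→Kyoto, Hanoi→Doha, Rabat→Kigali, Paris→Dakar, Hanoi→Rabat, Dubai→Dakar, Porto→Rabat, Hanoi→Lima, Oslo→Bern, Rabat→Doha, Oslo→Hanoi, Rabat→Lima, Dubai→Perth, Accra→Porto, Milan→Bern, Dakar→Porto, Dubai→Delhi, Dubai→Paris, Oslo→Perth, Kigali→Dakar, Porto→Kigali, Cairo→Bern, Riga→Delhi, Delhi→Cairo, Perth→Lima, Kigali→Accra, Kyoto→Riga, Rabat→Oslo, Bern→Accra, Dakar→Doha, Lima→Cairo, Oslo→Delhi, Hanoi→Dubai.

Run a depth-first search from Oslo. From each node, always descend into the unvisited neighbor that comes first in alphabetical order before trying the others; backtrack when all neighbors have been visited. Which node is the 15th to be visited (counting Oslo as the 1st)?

Riga

Visit Oslo
Oslo → Bern
Bern → Accra
Accra → Porto
Porto → Kigali
Kigali → Dakar
Dakar → Doha
Doha → Milan
Milan → Dubai
Dubai → Delhi
Delhi → Cairo
Dubai → Paris
Dubai → Perth
Perth → Lima
Dubai → Riga
Porto → Kyoto
Porto → Rabat
Oslo → Hanoi

Visit order: Oslo, Bern, Accra, Porto, Kigali, Dakar, Doha, Milan, Dubai, Delhi, Cairo, Paris, Perth, Lima, Riga, Kyoto, Rabat, Hanoi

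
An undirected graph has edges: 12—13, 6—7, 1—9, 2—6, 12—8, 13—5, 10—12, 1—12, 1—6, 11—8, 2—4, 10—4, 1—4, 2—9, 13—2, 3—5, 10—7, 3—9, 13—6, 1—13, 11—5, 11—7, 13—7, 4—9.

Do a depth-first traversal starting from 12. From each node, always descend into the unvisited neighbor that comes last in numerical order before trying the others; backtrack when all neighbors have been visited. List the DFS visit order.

12 13 7 11 8 5 3 9 4 10 2 6 1

Visit 12
12 → 13
13 → 7
7 → 11
11 → 8
11 → 5
5 → 3
3 → 9
9 → 4
4 → 10
4 → 2
2 → 6
6 → 1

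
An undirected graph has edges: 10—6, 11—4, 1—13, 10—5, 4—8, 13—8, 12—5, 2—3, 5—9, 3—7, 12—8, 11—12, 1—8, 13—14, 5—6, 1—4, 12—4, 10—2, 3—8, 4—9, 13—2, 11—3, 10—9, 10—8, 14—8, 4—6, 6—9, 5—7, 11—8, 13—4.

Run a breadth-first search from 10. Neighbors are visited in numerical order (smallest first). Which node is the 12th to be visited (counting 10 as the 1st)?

1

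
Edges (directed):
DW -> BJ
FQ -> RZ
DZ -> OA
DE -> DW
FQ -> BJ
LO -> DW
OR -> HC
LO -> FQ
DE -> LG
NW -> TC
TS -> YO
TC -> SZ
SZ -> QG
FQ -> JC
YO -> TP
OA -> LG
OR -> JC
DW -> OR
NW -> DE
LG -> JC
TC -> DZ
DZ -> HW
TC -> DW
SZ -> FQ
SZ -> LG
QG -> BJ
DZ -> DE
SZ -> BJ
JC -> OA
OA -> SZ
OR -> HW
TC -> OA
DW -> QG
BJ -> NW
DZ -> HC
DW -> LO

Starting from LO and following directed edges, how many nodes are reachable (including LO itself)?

17

BFS from LO visits: LO, FQ, DW, RZ, JC, BJ, QG, OR, OA, NW, HW, HC, SZ, LG, TC, DE, DZ
Reachable nodes: 17 of 20 total.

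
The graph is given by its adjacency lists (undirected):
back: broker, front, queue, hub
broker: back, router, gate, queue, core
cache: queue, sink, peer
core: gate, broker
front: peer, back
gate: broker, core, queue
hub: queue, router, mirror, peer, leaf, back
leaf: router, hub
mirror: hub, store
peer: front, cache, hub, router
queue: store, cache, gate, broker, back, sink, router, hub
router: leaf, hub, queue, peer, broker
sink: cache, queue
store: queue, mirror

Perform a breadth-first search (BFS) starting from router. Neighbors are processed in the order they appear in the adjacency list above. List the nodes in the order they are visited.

router, leaf, hub, queue, peer, broker, mirror, back, store, cache, gate, sink, front, core

Visit router; enqueue leaf, hub, queue, peer, broker → queue [leaf, hub, queue, peer, broker]
Visit leaf → queue [hub, queue, peer, broker]
Visit hub; enqueue mirror, back → queue [queue, peer, broker, mirror, back]
Visit queue; enqueue store, cache, gate, sink → queue [peer, broker, mirror, back, store, cache, gate, sink]
Visit peer; enqueue front → queue [broker, mirror, back, store, cache, gate, sink, front]
Visit broker; enqueue core → queue [mirror, back, store, cache, gate, sink, front, core]
Visit mirror → queue [back, store, cache, gate, sink, front, core]
Visit back → queue [store, cache, gate, sink, front, core]
Visit store → queue [cache, gate, sink, front, core]
Visit cache → queue [gate, sink, front, core]
Visit gate → queue [sink, front, core]
Visit sink → queue [front, core]
Visit front → queue [core]
Visit core → queue []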